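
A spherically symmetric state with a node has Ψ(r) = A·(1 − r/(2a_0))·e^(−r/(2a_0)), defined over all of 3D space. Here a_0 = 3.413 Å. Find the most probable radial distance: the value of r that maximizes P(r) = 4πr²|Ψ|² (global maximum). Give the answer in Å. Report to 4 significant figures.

r ≈ 17.87 Å

Differentiate P(r) = 4πr²|Ψ|² with respect to r and set to zero.
Solving yields r = a_0·(√(5) + 3).
With a_0 = 3.413, the most probable radial distance is 17.871 Å.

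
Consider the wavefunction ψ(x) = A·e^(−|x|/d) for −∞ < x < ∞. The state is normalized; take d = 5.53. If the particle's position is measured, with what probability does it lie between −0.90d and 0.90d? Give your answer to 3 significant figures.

P ≈ 0.835

|ψ|² is the probability density, so P = ∫_{−0.90d}^{0.90d} |ψ|² dx.
With A² fixed by ∫|ψ|² = 1, i.e. A² = (d)^(−1), substitute and integrate.
Both integrals are even about x = 0, so only the x ≥ 0 halves are needed (the factors of 2 cancel). Let u = x/d; then A² and the length scale cancel, so P = ∫_{0}^{0.90} e^(-2·u) du ÷ ∫_{0}^{∞} e^(-2·u) du.
An antiderivative of e^(-2·u) is -e^(-2·u)/2; evaluating from 0 to 0.90 gives 1/2 - e^(-9/5)/2, while the full integral is 1/2.
The result is P = 0.8347.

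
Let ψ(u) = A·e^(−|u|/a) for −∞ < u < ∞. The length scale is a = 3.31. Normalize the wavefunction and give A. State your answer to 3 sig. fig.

We need A² ∫|f|² du = 1, taking the integral from −∞ to ∞.
With ∫₀^∞ u^0 e^(−αu) du = 0!/α^1, the integral (without the A² prefactor) comes out to a.
So A² = (a)^(−1).
Plugging in a = 3.31 yields A = 0.5496.

A ≈ 0.550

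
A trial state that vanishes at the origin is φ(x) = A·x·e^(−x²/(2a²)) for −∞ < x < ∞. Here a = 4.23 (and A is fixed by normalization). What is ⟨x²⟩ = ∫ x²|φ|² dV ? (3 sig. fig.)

⟨x²⟩ = ∫ x^2 |φ|² dx over the full domain.
Using the Gaussian integral ∫_{−∞}^{∞} e^(−αx²) dx = √(π/α), evaluating both integrals, ⟨x²⟩ = 3·a^2/2.
Putting a = 4.23 gives 26.84.

⟨x^2⟩ ≈ 26.8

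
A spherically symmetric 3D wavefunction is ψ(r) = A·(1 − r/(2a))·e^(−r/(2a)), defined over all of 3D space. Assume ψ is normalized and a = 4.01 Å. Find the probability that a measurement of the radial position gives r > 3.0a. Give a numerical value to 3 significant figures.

P ≈ 0.927

With dV = 4πr²dr, the probability is ∫|ψ|² dV over r > 3.0a.
The full normalization integral is A²·[8·π·a^3] = 1, fixing A².
Let u = r/a; then A², 4π and the length scale all cancel, so P = ∫_{3.0}^{∞} u^2·(1 - u/2)^2·e^(-u) du ÷ ∫_{0}^{∞} u^2·(1 - u/2)^2·e^(-u) du.
An antiderivative of u^2·(1 - u/2)^2·e^(-u) is -(u^4/4 + u^2 + 2·u + 2)·e^(-u); evaluating from 3.0 to ∞ gives 149·e^(-3)/4, while the full integral is 2.
Taking the ratio yields P = 0.9273.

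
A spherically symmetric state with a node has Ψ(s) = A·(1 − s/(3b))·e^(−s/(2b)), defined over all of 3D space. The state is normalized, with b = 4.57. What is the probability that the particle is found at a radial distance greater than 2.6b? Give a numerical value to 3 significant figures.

P ≈ 0.649

With dV = 4πs²ds, the probability is ∫|Ψ|² dV over s > 2.6b.
Normalization gives A² = 1/(8·π·b^3/3).
Let u = s/b; then A², 4π and the length scale all cancel, so P = ∫_{2.6}^{∞} u^2·(1 - u/3)^2·e^(-u) du ÷ ∫_{0}^{∞} u^2·(1 - u/3)^2·e^(-u) du.
With ∫ u^2·(1 - u/3)^2·e^(-u) du = (-u^4 + 2·u^3 - 3·u^2 - 6·u - 6)·e^(-u)/9 + C, the region integral is ≈ 0.43265 and the full one is 2/3.
This evaluates to P = 0.6490.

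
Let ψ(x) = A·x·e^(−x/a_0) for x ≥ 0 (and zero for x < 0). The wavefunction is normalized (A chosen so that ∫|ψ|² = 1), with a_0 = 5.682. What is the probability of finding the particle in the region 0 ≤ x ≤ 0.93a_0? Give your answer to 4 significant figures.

|ψ|² is the probability density, so P = ∫_{0}^{0.93a_0} |ψ|² dx.
With A² fixed by ∫|ψ|² = 1, i.e. A² = (a_0^3/4)^(−1), substitute and integrate.
Let u = x/a_0; then A² and the length scale cancel, so P = ∫_{0}^{0.93} u^2·e^(-2·u) du ÷ ∫_{0}^{∞} u^2·e^(-2·u) du.
An antiderivative of u^2·e^(-2·u) is -(2·u^2 + 2·u + 1)·e^(-2·u)/4; evaluating from 0 to 0.93 gives ≈ 0.0713734, while the full integral is 1/4.
The result is P = 0.28549.

P ≈ 0.2855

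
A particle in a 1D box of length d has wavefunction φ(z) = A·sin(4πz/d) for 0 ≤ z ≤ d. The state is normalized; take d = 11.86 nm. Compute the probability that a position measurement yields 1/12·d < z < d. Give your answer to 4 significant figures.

P ≈ 0.9511

The probability is P = ∫ |φ|² dz over [1/12·d, d].
With A² fixed by ∫|φ|² = 1, i.e. A² = (d/2)^(−1), substitute and integrate.
Substituting u = z/d, A² and the length scale cancel in the ratio: P = ∫_{1/12}^{1} sin(4·π·u)^2 du / ∫_{0}^{1} sin(4·π·u)^2 du.
With ∫ sin(4·π·u)^2 du = u/2 - sin(4·π·u)·cos(4·π·u)/(8·π) + C, the region integral is √(3)/(32·π) + 11/24 and the full one is 1/2.
This works out to P = √(3)/(16·π) + 11/12.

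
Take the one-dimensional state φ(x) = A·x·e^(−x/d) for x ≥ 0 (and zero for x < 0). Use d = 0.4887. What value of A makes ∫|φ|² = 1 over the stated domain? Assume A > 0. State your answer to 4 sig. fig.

The normalization condition is ∫|φ|² dx = 1 from 0 to ∞.
The integral (without the A² prefactor) comes out to d^3/4.
Hence A² = 1/[d^3/4].
With d = 0.4887: A² = 34.271 and A = 5.8542.

A ≈ 5.854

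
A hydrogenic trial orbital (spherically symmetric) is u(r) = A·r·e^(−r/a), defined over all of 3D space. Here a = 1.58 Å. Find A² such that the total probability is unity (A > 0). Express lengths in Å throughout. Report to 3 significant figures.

We need A² ∫|f|² 4πr² dr = 1, taking the integral from 0 to ∞.
The angular integral contributes 4π, leaving ∫₀^∞ r²|u|² dr.
With u = A·r·e^(−r/a), the integral evaluates to A²·[3·π·a^5].
Plugging in a = 1.58 yields A = 0.1038.

A^2 ≈ 0.0108 Å^(-5)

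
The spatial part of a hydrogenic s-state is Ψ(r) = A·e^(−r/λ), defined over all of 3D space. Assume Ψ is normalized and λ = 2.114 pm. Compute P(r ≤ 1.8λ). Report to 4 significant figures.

P ≈ 0.6973

P = ∫ |Ψ|² 4πr² dr over r ≤ 1.8λ.
A² is fixed by ∫₀^∞ 4πr²|Ψ|² dr = 1, i.e. A² = (π·λ^3)^(−1).
Let u = r/λ; then A², 4π and the length scale all cancel, so P = ∫_{0}^{1.8} u^2·e^(-2·u) du ÷ ∫_{0}^{∞} u^2·e^(-2·u) du.
Using ∫ u^2·e^(-2·u) du = -(2·u^2 + 2·u + 1)·e^(-2·u)/4, the numerator is 1/4 - 277·e^(-18/5)/100 and the denominator is 1/4.
The region integral divided by the full integral gives P = 0.69725.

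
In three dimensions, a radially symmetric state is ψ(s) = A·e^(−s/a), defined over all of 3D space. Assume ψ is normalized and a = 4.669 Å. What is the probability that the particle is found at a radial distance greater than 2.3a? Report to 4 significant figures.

Integrate the radial probability density 4πs²|ψ|² over s > 2.3a.
A² is fixed by ∫₀^∞ 4πs²|ψ|² ds = 1, i.e. A² = (π·a^3)^(−1).
In terms of u = s/a (A², 4π and the length scale all cancel between numerator and denominator), P = [∫_{2.3}^{∞} u^2·e^(-2·u) du] / [∫_{0}^{∞} u^2·e^(-2·u) du].
With ∫ u^2·e^(-2·u) du = -(2·u^2 + 2·u + 1)·e^(-2·u)/4 + C, the region integral is 809·e^(-23/5)/200 and the full one is 1/4.
Taking the ratio yields P = 0.16264.

P ≈ 0.1626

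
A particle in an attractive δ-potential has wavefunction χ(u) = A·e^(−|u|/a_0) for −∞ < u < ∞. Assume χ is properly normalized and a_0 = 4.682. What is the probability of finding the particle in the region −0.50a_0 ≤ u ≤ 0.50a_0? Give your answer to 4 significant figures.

|χ|² is the probability density, so P = ∫_{−0.50a_0}^{0.50a_0} |χ|² du.
Since A² = 1/(a_0), this is the region integral divided by the full normalization integral.
Both integrals are even about u = 0, so only the u ≥ 0 halves are needed (the factors of 2 cancel). In terms of t = u/a_0 (A² and the length scale cancel between numerator and denominator), P = [∫_{0}^{0.50} e^(-2·t) dt] / [∫_{0}^{∞} e^(-2·t) dt].
Using ∫ e^(-2·t) dt = -e^(-2·t)/2, the numerator is 1/2 - e^(-1)/2 and the denominator is 1/2.
Taking the ratio, P = 0.63212.

P ≈ 0.6321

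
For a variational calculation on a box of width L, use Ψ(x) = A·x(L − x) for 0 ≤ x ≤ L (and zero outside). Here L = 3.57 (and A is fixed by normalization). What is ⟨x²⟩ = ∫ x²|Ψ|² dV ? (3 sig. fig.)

⟨x^2⟩ ≈ 3.64

By definition ⟨x²⟩ = ∫ x^2 |Ψ(x)|² dx.
Evaluating both integrals, ⟨x²⟩ = 2·L^2/7.
With L = 3.57, ⟨x^2⟩ = 3.641.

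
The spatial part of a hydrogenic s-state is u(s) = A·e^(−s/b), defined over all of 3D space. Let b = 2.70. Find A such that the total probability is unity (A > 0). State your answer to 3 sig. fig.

The normalization condition is ∫|u|² 4πs² ds = 1 from 0 to ∞.
Using ∫₀^∞ sⁿ e^(−αs) ds = n!/αⁿ⁺¹, ∫|u|² 4πs² ds = A²·(π·b^3).
Setting this equal to 1 gives A² = 1/(π·b^3).
With b = 2.70: A² = 0.01617 and A = 0.1272.

A ≈ 0.127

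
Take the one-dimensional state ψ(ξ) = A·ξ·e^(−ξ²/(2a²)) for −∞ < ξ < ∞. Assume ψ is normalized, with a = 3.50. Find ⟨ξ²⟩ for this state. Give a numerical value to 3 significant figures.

By definition ⟨ξ²⟩ = ∫ ξ^2 |ψ(ξ)|² dξ.
With ∫_{−∞}^{∞} ξ^(2m) e^(−αξ²) dξ = (2m−1)!!·√π / (2^m α^(m+1/2)), evaluating both integrals, ⟨ξ²⟩ = 3·a^2/2.
With a = 3.50, ⟨ξ^2⟩ = 18.38.

⟨ξ^2⟩ ≈ 18.4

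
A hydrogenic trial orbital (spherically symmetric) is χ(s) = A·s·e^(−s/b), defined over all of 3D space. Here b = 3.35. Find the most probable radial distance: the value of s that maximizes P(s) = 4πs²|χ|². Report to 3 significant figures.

Set d/ds [P(s) = 4πs²|χ|²] = 0 and solve for s > 0.
Solving yields s = 2·b.
With b = 3.35, the most probable radial distance is 6.700.

s ≈ 6.70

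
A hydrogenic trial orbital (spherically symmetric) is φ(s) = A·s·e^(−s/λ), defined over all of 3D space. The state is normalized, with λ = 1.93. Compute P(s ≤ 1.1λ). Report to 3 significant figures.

P ≈ 0.0725

P = ∫ |φ|² 4πs² ds over s ≤ 1.1λ.
A² is fixed by ∫₀^∞ 4πs²|φ|² ds = 1, i.e. A² = (3·π·λ^5)^(−1).
Let u = s/λ; then A², 4π and the length scale all cancel, so P = ∫_{0}^{1.1} u^4·e^(-2·u) du ÷ ∫_{0}^{∞} u^4·e^(-2·u) du.
An antiderivative of u^4·e^(-2·u) is -(u^4/2 + u^3 + 3·u^2/2 + 3·u/2 + 3/4)·e^(-2·u); evaluating from 0 to 1.1 gives ≈ 0.054372, while the full integral is 3/4.
Taking the ratio yields P = 0.07250.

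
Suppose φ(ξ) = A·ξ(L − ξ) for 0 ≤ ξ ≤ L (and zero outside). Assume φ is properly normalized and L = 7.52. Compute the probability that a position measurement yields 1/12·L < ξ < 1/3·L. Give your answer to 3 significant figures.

P ≈ 0.205

|φ|² is the probability density, so P = ∫_{1/12·L}^{1/3·L} |φ|² dξ.
With A² fixed by ∫|φ|² = 1, i.e. A² = (L^5/30)^(−1), substitute and integrate.
Substituting u = ξ/L, A² and the length scale cancel in the ratio: P = ∫_{1/12}^{1/3} u^2·(1 - u)^2 du / ∫_{0}^{1} u^2·(1 - u)^2 du.
With ∫ u^2·(1 - u)^2 du = u^3·(6·u^2 - 15·u + 10)/30 + C, the region integral is ≈ 0.0068263 and the full one is 1/30.
Evaluating gives P = 0.2048.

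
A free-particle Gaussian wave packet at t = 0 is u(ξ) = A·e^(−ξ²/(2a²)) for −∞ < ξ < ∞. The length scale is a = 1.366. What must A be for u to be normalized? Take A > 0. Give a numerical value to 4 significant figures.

A ≈ 0.6427

We need A² ∫|f|² dξ = 1, taking the integral from −∞ to ∞.
Using the Gaussian integral ∫_{−∞}^{∞} e^(−αξ²) dξ = √(π/α), with u = A·e^(−ξ²/(2a²)), the integral evaluates to A²·[√(π)·a].
Plugging in a = 1.366 yields A = 0.64267.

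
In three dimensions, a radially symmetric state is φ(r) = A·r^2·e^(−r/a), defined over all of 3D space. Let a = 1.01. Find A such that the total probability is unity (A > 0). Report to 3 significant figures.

A ≈ 0.115

The normalization condition is ∫|φ|² 4πr² dr = 1 from 0 to ∞.
(Spherical symmetry: dV = 4πr² dr.)
The integral (without the A² prefactor) comes out to 45·π·a^7/2.
Setting this equal to 1 gives A² = 1/(45·π·a^7/2).
With a = 1.01: A² = 0.01320 and A = 0.1149.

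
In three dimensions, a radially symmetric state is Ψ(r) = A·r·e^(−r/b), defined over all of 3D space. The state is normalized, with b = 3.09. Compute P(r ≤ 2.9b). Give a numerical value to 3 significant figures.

P ≈ 0.687

With dV = 4πr²dr, the probability is ∫|Ψ|² dV over r ≤ 2.9b.
A² is fixed by ∫₀^∞ 4πr²|Ψ|² dr = 1, i.e. A² = (3·π·b^5)^(−1).
In terms of u = r/b (A², 4π and the length scale all cancel between numerator and denominator), P = [∫_{0}^{2.9} u^4·e^(-2·u) du] / [∫_{0}^{∞} u^4·e^(-2·u) du].
With ∫ u^4·e^(-2·u) du = -(u^4/2 + u^3 + 3·u^2/2 + 3·u/2 + 3/4)·e^(-2·u) + C, the region integral is ≈ 0.51546 and the full one is 3/4.
Taking the ratio yields P = 0.6873.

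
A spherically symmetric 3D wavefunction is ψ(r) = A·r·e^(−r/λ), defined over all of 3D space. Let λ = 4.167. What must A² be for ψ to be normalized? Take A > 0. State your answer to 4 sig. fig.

Normalization requires ∫|ψ|² 4πr² dr = 1, integrated from 0 to ∞.
(Spherical symmetry: dV = 4πr² dr.)
With ∫₀^∞ r^4 e^(−αr) dr = 4!/α^5, carrying out the integral gives A² · 3·π·λ^5.
So A² = (3·π·λ^5)^(−1).
With λ = 4.167: A² = 0.000084452 and A = 0.0091898.

A^2 ≈ 0.00008445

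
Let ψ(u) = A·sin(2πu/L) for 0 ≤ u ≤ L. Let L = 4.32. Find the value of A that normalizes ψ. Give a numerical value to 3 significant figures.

A ≈ 0.680

We need A² ∫|f|² du = 1, taking the integral from 0 to L.
Using sin²θ = (1 − cos 2θ)/2, carrying out the integral gives A² · L/2.
So A² = (L/2)^(−1).
Substituting L = 4.32 gives A² = 0.4630, so A = 0.6804.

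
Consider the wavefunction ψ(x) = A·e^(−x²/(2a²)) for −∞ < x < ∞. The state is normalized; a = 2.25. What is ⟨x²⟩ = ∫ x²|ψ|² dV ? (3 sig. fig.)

By definition ⟨x²⟩ = ∫ x^2 |ψ(x)|² dx.
With ∫_{−∞}^{∞} x^(2m) e^(−αx²) dx = (2m−1)!!·√π / (2^m α^(m+1/2)), since the A² factors cancel between numerator and denominator, ⟨x²⟩ = a^2/2.
Putting a = 2.25 gives 2.531.

⟨x^2⟩ ≈ 2.53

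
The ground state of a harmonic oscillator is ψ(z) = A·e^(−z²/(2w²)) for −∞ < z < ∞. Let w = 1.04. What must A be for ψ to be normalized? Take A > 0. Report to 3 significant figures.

We need A² ∫|f|² dz = 1, taking the integral from −∞ to ∞.
Differentiating ∫e^(−αz²) dz = √(π/α) under α to get the higher moments, ∫|ψ|² dz = A²·(√(π)·w).
Hence A² = 1/[√(π)·w].
Plugging in w = 1.04 yields A = 0.7365.

A ≈ 0.737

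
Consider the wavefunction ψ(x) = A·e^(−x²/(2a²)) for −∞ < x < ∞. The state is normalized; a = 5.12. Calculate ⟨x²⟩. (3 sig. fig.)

By definition ⟨x²⟩ = ∫ x^2 |ψ(x)|² dx.
Using the Gaussian integral ∫_{−∞}^{∞} e^(−αx²) dx = √(π/α), the ratio of the moment integral to the normalization integral gives ⟨x²⟩ = a^2/2.
With a = 5.12, ⟨x^2⟩ = 13.11.

⟨x^2⟩ ≈ 13.1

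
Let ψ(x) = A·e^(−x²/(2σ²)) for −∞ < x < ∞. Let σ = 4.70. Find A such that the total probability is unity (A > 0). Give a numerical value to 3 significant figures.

Require ∫ |ψ|² dx = 1 over the whole domain.
Carrying out the integral gives A² · √(π)·σ.
Setting this equal to 1 gives A² = 1/(√(π)·σ).
Plugging in σ = 4.70 yields A = 0.3465.

A ≈ 0.346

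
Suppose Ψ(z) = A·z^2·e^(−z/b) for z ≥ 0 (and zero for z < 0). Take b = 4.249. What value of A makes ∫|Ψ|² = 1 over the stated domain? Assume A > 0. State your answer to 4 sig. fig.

The normalization condition is ∫|Ψ|² dz = 1 from 0 to ∞.
∫|Ψ|² dz = A²·(3·b^5/4).
Setting this equal to 1 gives A² = 1/(3·b^5/4).
With b = 4.249: A² = 0.00096273 and A = 0.031028.

A ≈ 0.03103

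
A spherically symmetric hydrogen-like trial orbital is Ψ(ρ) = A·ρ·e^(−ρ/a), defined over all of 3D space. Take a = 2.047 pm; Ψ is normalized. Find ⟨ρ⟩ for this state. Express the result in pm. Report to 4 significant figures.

By definition ⟨ρ⟩ = ∫ ρ |Ψ(ρ)|² 4πρ² dρ.
With ∫₀^∞ ρ^5 e^(−αρ) dρ = 5!/α^6, since the A² factors cancel between numerator and denominator, ⟨ρ⟩ = 5·a/2.
Putting a = 2.047 gives 5.1175.

⟨ρ⟩ ≈ 5.118 pm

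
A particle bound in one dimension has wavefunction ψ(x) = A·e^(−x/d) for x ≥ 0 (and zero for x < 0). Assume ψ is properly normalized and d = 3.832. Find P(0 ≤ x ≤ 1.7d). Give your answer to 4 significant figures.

P ≈ 0.9666

P = ∫_{0}^{1.7d} |ψ(x)|² dx.
The normalization integral ∫|ψ|²dx over the whole domain equals d/2·A², and A² cancels in the ratio.
Substituting u = x/d, A² and the length scale cancel in the ratio: P = ∫_{0}^{1.7} e^(-2·u) du / ∫_{0}^{∞} e^(-2·u) du.
Using ∫ e^(-2·u) du = -e^(-2·u)/2, the numerator is 1/2 - e^(-17/5)/2 and the denominator is 1/2.
This works out to P = 0.96663.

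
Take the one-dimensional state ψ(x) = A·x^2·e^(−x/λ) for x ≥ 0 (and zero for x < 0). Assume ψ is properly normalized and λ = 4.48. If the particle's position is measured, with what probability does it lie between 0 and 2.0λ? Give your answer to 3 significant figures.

The probability is P = ∫ |ψ|² dx over [0, 2.0λ].
With A² fixed by ∫|ψ|² = 1, i.e. A² = (3·λ^5/4)^(−1), substitute and integrate.
Substituting u = x/λ, A² and the length scale cancel in the ratio: P = ∫_{0}^{2.0} u^4·e^(-2·u) du / ∫_{0}^{∞} u^4·e^(-2·u) du.
With ∫ u^4·e^(-2·u) du = -(u^4/2 + u^3 + 3·u^2/2 + 3·u/2 + 3/4)·e^(-2·u) + C, the region integral is 3/4 - 103·e^(-4)/4 and the full one is 3/4.
Evaluating gives P = 0.3712.

P ≈ 0.371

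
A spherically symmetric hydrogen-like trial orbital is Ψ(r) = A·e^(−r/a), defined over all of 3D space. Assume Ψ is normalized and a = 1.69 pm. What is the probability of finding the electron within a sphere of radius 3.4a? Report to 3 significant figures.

P ≈ 0.966

P = ∫ |Ψ|² 4πr² dr over r ≤ 3.4a.
The full normalization integral is A²·[π·a^3] = 1, fixing A².
Substituting u = r/a, A², 4π and the length scale all cancel in the ratio: P = ∫_{0}^{3.4} u^2·e^(-2·u) du / ∫_{0}^{∞} u^2·e^(-2·u) du.
With ∫ u^2·e^(-2·u) du = -(2·u^2 + 2·u + 1)·e^(-2·u)/4 + C, the region integral is 1/4 - 773·e^(-34/5)/100 and the full one is 1/4.
This evaluates to P = 0.9656.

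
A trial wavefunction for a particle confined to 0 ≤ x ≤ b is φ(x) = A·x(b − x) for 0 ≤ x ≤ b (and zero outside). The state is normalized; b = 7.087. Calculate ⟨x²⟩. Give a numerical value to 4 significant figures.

The expectation value is the |φ|²-weighted average of x^2: ∫ x^2|φ|² dx.
Expanding the polynomial and integrating term by term, the ratio of the moment integral to the normalization integral gives ⟨x²⟩ = 2·b^2/7.
With b = 7.087, ⟨x^2⟩ = 14.350.

⟨x^2⟩ ≈ 14.35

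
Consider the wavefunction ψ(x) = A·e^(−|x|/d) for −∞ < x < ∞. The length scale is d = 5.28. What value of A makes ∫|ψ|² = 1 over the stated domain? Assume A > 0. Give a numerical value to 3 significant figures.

Require ∫ |ψ|² dx = 1 over the whole domain.
With ψ = A·e^(−|x|/d), the integral evaluates to A²·[d].
Setting this equal to 1 gives A² = 1/(d).
Plugging in d = 5.28 yields A = 0.4352.

A ≈ 0.435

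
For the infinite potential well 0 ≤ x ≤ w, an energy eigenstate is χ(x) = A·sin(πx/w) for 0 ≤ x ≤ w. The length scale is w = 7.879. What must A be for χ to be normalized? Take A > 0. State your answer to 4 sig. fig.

A ≈ 0.5038

The normalization condition is ∫|χ|² dx = 1 from 0 to w.
The integral (without the A² prefactor) comes out to w/2.
So A² = (w/2)^(−1).
With w = 7.879: A² = 0.25384 and A = 0.50382.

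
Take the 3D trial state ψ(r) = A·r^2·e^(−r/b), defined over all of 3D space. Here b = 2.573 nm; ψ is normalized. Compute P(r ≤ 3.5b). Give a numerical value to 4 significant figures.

P ≈ 0.5503

Integrate the radial probability density 4πr²|ψ|² over r ≤ 3.5b.
Normalization gives A² = 1/(45·π·b^7/2).
Substituting u = r/b, A², 4π and the length scale all cancel in the ratio: P = ∫_{0}^{3.5} u^6·e^(-2·u) du / ∫_{0}^{∞} u^6·e^(-2·u) du.
Using ∫ u^6·e^(-2·u) du = -(4·u^6 + 12·u^5 + 30·u^4 + 60·u^3 + 90·u^2 + 90·u + 45)·e^(-2·u)/8, the numerator is ≈ 3.09538 and the denominator is 45/8.
The region integral divided by the full integral gives P = 0.55029.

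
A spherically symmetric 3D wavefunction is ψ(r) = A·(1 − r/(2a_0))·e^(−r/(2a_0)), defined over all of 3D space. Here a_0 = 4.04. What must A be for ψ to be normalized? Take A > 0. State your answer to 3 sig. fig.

Normalization requires ∫|ψ|² 4πr² dr = 1, integrated from 0 to ∞.
The angular integral contributes 4π, leaving ∫₀^∞ r²|ψ|² dr.
With ∫₀^∞ r^4 e^(−αr) dr = 4!/α^5, carrying out the integral gives A² · 8·π·a_0^3.
Setting this equal to 1 gives A² = 1/(8·π·a_0^3).
With a_0 = 4.04: A² = 0.0006034 and A = 0.02456.

A ≈ 0.0246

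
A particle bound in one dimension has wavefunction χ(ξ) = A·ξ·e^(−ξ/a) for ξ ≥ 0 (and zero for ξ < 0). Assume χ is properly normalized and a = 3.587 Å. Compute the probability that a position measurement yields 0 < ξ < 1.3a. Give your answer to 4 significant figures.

P ≈ 0.4816

P = ∫_{0}^{1.3a} |χ(ξ)|² dξ.
Since A² = 1/(a^3/4), this is the region integral divided by the full normalization integral.
In terms of u = ξ/a (A² and the length scale cancel between numerator and denominator), P = [∫_{0}^{1.3} u^2·e^(-2·u) du] / [∫_{0}^{∞} u^2·e^(-2·u) du].
Using ∫ u^2·e^(-2·u) du = -(2·u^2 + 2·u + 1)·e^(-2·u)/4, the numerator is 1/4 - 349·e^(-13/5)/200 and the denominator is 1/4.
Taking the ratio, P = 0.48157.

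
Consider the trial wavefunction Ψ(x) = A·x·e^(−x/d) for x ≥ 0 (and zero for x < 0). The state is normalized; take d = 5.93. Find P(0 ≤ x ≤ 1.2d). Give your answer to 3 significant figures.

P ≈ 0.430

|Ψ|² is the probability density, so P = ∫_{0}^{1.2d} |Ψ|² dx.
Since A² = 1/(d^3/4), this is the region integral divided by the full normalization integral.
In terms of u = x/d (A² and the length scale cancel between numerator and denominator), P = [∫_{0}^{1.2} u^2·e^(-2·u) du] / [∫_{0}^{∞} u^2·e^(-2·u) du].
An antiderivative of u^2·e^(-2·u) is -(2·u^2 + 2·u + 1)·e^(-2·u)/4; evaluating from 0 to 1.2 gives 1/4 - 157·e^(-12/5)/100, while the full integral is 1/4.
Taking the ratio, P = 0.4303.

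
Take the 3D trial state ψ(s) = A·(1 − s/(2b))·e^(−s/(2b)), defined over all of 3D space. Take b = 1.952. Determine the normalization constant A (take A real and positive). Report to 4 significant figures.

A ≈ 0.07314

We need A² ∫|f|² 4πs² ds = 1, taking the integral from 0 to ∞.
The angular integral contributes 4π, leaving ∫₀^∞ s²|ψ|² ds.
Recall ∫₀^∞ s^m e^(−s/β) ds = m!·β^(m+1), ∫|ψ|² 4πs² ds = A²·(8·π·b^3).
So A² = (8·π·b^3)^(−1).
With b = 1.952: A² = 0.0053496 and A = 0.073141.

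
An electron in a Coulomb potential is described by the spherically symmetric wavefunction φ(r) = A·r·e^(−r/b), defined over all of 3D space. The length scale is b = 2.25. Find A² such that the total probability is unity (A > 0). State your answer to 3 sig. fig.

We need A² ∫|f|² 4πr² dr = 1, taking the integral from 0 to ∞.
Using ∫₀^∞ rⁿ e^(−αr) dr = n!/αⁿ⁺¹, carrying out the integral gives A² · 3·π·b^5.
With b = 2.25: A² = 0.001840 and A = 0.04290.

A^2 ≈ 0.00184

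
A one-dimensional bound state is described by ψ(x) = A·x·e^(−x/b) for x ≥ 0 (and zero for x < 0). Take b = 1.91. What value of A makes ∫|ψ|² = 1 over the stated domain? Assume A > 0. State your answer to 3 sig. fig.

We need A² ∫|f|² dx = 1, taking the integral from 0 to ∞.
With ∫₀^∞ x^2 e^(−αx) dx = 2!/α^3, the integral (without the A² prefactor) comes out to b^3/4.
Substituting b = 1.91 gives A² = 0.5741, so A = 0.7577.

A ≈ 0.758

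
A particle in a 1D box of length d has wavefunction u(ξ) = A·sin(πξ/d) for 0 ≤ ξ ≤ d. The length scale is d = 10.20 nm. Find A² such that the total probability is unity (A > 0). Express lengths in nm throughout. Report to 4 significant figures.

A^2 ≈ 0.1961 nm^(-1)

Require ∫ |u|² dξ = 1 over the whole domain.
The integral (without the A² prefactor) comes out to d/2.
Setting this equal to 1 gives A² = 1/(d/2).
Plugging in d = 10.20 yields A = 0.44281.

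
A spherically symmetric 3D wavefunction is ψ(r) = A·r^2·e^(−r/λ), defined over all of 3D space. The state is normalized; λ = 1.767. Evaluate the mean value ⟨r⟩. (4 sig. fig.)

⟨r⟩ = ∫ r |ψ|² 4πr² dr over the full domain.
Since the A² factors cancel between numerator and denominator, ⟨r⟩ = 7·λ/2.
With λ = 1.767, ⟨r⟩ = 6.1845.

⟨r⟩ ≈ 6.185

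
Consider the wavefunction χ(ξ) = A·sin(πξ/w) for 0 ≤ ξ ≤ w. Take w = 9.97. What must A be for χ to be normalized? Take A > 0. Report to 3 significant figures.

A ≈ 0.448

Require ∫ |χ|² dξ = 1 over the whole domain.
With ∫₀^w sin²(nπξ/w) dξ = w/2, carrying out the integral gives A² · w/2.
Substituting w = 9.97 gives A² = 0.2006, so A = 0.4479.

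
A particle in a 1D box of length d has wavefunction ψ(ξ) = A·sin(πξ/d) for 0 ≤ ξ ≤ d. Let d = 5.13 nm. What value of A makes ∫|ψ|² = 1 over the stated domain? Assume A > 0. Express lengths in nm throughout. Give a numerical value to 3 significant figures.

A ≈ 0.624 nm^(-1/2)

Normalization requires ∫|ψ|² dξ = 1, integrated from 0 to d.
With ∫₀^d sin²(nπξ/d) dξ = d/2, with ψ = A·sin(πξ/d), the integral evaluates to A²·[d/2].
Setting this equal to 1 gives A² = 1/(d/2).
Substituting d = 5.13 gives A² = 0.3899, so A = 0.6244.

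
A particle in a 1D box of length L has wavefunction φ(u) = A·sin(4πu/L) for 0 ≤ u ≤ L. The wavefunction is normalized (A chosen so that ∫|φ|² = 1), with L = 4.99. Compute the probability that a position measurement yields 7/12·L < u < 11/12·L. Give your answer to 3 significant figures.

The probability is P = ∫ |φ|² du over [7/12·L, 11/12·L].
With A² fixed by ∫|φ|² = 1, i.e. A² = (L/2)^(−1), substitute and integrate.
Substituting t = u/L, A² and the length scale cancel in the ratio: P = ∫_{7/12}^{11/12} sin(4·π·t)^2 dt / ∫_{0}^{1} sin(4·π·t)^2 dt.
Using ∫ sin(4·π·t)^2 dt = t/2 - sin(4·π·t)·cos(4·π·t)/(8·π), the numerator is √(3)/(16·π) + 1/6 and the denominator is 1/2.
Evaluating gives P = (√(3)/8 + π/3)/π.

P ≈ 0.402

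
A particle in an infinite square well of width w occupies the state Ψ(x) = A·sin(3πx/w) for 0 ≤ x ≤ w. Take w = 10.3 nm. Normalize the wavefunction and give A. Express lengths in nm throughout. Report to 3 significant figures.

A ≈ 0.441 nm^(-1/2)

The normalization condition is ∫|Ψ|² dx = 1 from 0 to w.
Using sin²θ = (1 − cos 2θ)/2, with Ψ = A·sin(3πx/w), the integral evaluates to A²·[w/2].
Hence A² = 1/[w/2].
With w = 10.3: A² = 0.1942 and A = 0.4407.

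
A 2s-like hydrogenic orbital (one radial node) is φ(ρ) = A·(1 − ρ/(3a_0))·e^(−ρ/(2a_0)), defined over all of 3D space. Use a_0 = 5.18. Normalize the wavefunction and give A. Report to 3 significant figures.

A ≈ 0.0293

We need A² ∫|f|² 4πρ² dρ = 1, taking the integral from 0 to ∞.
The angular integral contributes 4π, leaving ∫₀^∞ ρ²|φ|² dρ.
Carrying out the integral gives A² · 8·π·a_0^3/3.
So A² = (8·π·a_0^3/3)^(−1).
Plugging in a_0 = 5.18 yields A = 0.02931.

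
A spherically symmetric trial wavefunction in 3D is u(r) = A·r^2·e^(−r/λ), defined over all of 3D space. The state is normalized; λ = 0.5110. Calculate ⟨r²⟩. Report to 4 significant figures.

⟨r^2⟩ ≈ 3.656

The expectation value is the |u|²-weighted average of r^2: ∫ r^2|u|² 4πr² dr.
Using ∫₀^∞ rⁿ e^(−αr) dr = n!/αⁿ⁺¹, evaluating both integrals, ⟨r²⟩ = 14·λ^2.
Putting λ = 0.5110 gives 3.6557.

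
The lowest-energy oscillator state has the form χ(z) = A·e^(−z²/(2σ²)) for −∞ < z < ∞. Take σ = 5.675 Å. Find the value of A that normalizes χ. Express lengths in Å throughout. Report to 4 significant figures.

A ≈ 0.3153 Å^(-1/2)

Require ∫ |χ|² dz = 1 over the whole domain.
Using the Gaussian integral ∫_{−∞}^{∞} e^(−αz²) dz = √(π/α), ∫|χ|² dz = A²·(√(π)·σ).
Setting this equal to 1 gives A² = 1/(√(π)·σ).
Substituting σ = 5.675 gives A² = 0.099417, so A = 0.31530.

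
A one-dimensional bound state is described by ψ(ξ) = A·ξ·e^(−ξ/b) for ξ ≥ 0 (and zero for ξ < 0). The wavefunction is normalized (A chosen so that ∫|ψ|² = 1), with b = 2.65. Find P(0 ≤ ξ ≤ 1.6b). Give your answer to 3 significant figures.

|ψ|² is the probability density, so P = ∫_{0}^{1.6b} |ψ|² dξ.
With A² fixed by ∫|ψ|² = 1, i.e. A² = (b^3/4)^(−1), substitute and integrate.
In terms of u = ξ/b (A² and the length scale cancel between numerator and denominator), P = [∫_{0}^{1.6} u^2·e^(-2·u) du] / [∫_{0}^{∞} u^2·e^(-2·u) du].
Using ∫ u^2·e^(-2·u) du = -(2·u^2 + 2·u + 1)·e^(-2·u)/4, the numerator is 1/4 - 233·e^(-16/5)/100 and the denominator is 1/4.
This works out to P = 0.6201.

P ≈ 0.620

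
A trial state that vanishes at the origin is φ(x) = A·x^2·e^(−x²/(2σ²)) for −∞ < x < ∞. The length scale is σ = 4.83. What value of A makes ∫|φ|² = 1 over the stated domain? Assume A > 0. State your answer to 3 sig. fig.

A ≈ 0.0169

Normalization requires ∫|φ|² dx = 1, integrated from −∞ to ∞.
Using the Gaussian integral ∫_{−∞}^{∞} e^(−αx²) dx = √(π/α), the integral (without the A² prefactor) comes out to 3·√(π)·σ^5/4.
Hence A² = 1/[3·√(π)·σ^5/4].
Substituting σ = 4.83 gives A² = 0.0002862, so A = 0.01692.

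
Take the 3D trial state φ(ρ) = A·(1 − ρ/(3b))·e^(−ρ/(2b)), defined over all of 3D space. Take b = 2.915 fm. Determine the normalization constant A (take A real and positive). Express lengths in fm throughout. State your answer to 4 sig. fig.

We need A² ∫|f|² 4πρ² dρ = 1, taking the integral from 0 to ∞.
(Spherical symmetry: dV = 4πρ² dρ.)
Recall ∫₀^∞ ρ^m e^(−ρ/β) dρ = m!·β^(m+1), the integral (without the A² prefactor) comes out to 8·π·b^3/3.
Setting this equal to 1 gives A² = 1/(8·π·b^3/3).
With b = 2.915: A² = 0.0048191 and A = 0.069420.

A ≈ 0.06942 fm^(-3/2)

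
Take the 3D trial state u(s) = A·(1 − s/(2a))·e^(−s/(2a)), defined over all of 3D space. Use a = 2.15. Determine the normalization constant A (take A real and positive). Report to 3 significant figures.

A ≈ 0.0633

We need A² ∫|f|² 4πs² ds = 1, taking the integral from 0 to ∞.
In 3D with spherical symmetry the volume element is 4πs² ds.
Recall ∫₀^∞ s^m e^(−s/β) ds = m!·β^(m+1), ∫|u|² 4πs² ds = A²·(8·π·a^3).
So A² = (8·π·a^3)^(−1).
Substituting a = 2.15 gives A² = 0.004004, so A = 0.06327.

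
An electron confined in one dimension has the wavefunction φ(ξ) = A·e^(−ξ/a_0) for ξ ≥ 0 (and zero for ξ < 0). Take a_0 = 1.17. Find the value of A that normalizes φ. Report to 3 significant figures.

Normalization requires ∫|φ|² dξ = 1, integrated from 0 to ∞.
∫|φ|² dξ = A²·(a_0/2).
Hence A² = 1/[a_0/2].
Substituting a_0 = 1.17 gives A² = 1.709, so A = 1.307.

A ≈ 1.31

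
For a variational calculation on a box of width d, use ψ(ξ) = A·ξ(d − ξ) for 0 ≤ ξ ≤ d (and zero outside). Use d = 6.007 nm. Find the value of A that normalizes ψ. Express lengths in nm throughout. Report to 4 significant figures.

Normalization requires ∫|ψ|² dξ = 1, integrated from 0 to d.
The integral (without the A² prefactor) comes out to d^5/30.
So A² = (d^5/30)^(−1).
Plugging in d = 6.007 yields A = 0.061932.

A ≈ 0.06193 nm^(-5/2)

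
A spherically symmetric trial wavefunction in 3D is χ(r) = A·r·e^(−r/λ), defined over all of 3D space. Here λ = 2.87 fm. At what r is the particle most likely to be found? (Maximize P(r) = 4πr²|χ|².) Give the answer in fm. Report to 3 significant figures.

r ≈ 5.74 fm

Differentiate P(r) = 4πr²|χ|² with respect to r and set to zero.
Solving yields r = 2·λ.
With λ = 2.87, the most probable radial distance is 5.740 fm.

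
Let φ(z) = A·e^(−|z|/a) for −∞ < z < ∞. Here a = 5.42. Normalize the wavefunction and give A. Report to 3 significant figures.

Require ∫ |φ|² dz = 1 over the whole domain.
With ∫₀^∞ z^0 e^(−αz) dz = 0!/α^1, with φ = A·e^(−|z|/a), the integral evaluates to A²·[a].
Hence A² = 1/[a].
Substituting a = 5.42 gives A² = 0.1845, so A = 0.4295.

A ≈ 0.430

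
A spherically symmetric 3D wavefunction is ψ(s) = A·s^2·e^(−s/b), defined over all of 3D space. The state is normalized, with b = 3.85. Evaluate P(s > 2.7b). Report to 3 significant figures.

Integrate the radial probability density 4πs²|ψ|² over s > 2.7b.
Normalization gives A² = 1/(45·π·b^7/2).
Substituting u = s/b, A², 4π and the length scale all cancel in the ratio: P = ∫_{2.7}^{∞} u^6·e^(-2·u) du / ∫_{0}^{∞} u^6·e^(-2·u) du.
Using ∫ u^6·e^(-2·u) du = -(4·u^6 + 12·u^5 + 30·u^4 + 60·u^3 + 90·u^2 + 90·u + 45)·e^(-2·u)/8, the numerator is ≈ 3.9469 and the denominator is 45/8.
The region integral divided by the full integral gives P = 0.7017.

P ≈ 0.702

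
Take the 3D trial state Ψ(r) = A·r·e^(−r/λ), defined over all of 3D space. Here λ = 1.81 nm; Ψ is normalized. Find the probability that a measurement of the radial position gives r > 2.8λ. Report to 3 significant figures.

P ≈ 0.342

P = ∫ |Ψ|² 4πr² dr over r > 2.8λ.
Normalization gives A² = 1/(3·π·λ^5).
Let u = r/λ; then A², 4π and the length scale all cancel, so P = ∫_{2.8}^{∞} u^4·e^(-2·u) du ÷ ∫_{0}^{∞} u^4·e^(-2·u) du.
With ∫ u^4·e^(-2·u) du = -(u^4/2 + u^3 + 3·u^2/2 + 3·u/2 + 3/4)·e^(-2·u) + C, the region integral is ≈ 0.25661 and the full one is 3/4.
This evaluates to P = 0.3422.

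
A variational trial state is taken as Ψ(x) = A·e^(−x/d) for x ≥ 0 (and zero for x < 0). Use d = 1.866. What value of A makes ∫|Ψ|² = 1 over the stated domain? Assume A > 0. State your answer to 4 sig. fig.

Normalization requires ∫|Ψ|² dx = 1, integrated from 0 to ∞.
Recall ∫₀^∞ x^m e^(−x/β) dx = m!·β^(m+1), ∫|Ψ|² dx = A²·(d/2).
Setting this equal to 1 gives A² = 1/(d/2).
With d = 1.866: A² = 1.0718 and A = 1.0353.

A ≈ 1.035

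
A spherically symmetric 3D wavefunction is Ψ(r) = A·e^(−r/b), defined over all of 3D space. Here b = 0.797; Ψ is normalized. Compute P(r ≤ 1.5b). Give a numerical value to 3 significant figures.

P ≈ 0.577

With dV = 4πr²dr, the probability is ∫|Ψ|² dV over r ≤ 1.5b.
A² is fixed by ∫₀^∞ 4πr²|Ψ|² dr = 1, i.e. A² = (π·b^3)^(−1).
Let u = r/b; then A², 4π and the length scale all cancel, so P = ∫_{0}^{1.5} u^2·e^(-2·u) du ÷ ∫_{0}^{∞} u^2·e^(-2·u) du.
With ∫ u^2·e^(-2·u) du = -(2·u^2 + 2·u + 1)·e^(-2·u)/4 + C, the region integral is 1/4 - 17·e^(-3)/8 and the full one is 1/4.
This evaluates to P = 0.5768.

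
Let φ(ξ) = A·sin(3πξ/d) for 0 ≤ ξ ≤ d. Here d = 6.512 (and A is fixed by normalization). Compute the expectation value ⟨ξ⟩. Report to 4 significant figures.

⟨ξ⟩ ≈ 3.256

The expectation value is the |φ|²-weighted average of ξ: ∫ ξ|φ|² dξ.
With ∫₀^d sin²(nπξ/d) dξ = d/2, the ratio of the moment integral to the normalization integral gives ⟨ξ⟩ = d/2.
Putting d = 6.512 gives 3.2560.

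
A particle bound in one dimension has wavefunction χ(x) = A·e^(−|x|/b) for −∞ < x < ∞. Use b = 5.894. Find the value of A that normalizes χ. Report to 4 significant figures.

Require ∫ |χ|² dx = 1 over the whole domain.
With ∫₀^∞ x^0 e^(−αx) dx = 0!/α^1, the integral (without the A² prefactor) comes out to b.
Setting this equal to 1 gives A² = 1/(b).
With b = 5.894: A² = 0.16966 and A = 0.41190.

A ≈ 0.4119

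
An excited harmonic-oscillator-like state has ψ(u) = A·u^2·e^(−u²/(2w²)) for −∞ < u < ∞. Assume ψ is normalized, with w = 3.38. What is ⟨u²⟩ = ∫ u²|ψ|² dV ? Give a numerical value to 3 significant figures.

⟨u^2⟩ ≈ 28.6

By definition ⟨u²⟩ = ∫ u^2 |ψ(u)|² du.
The ratio of the moment integral to the normalization integral gives ⟨u²⟩ = 5·w^2/2.
With w = 3.38, ⟨u^2⟩ = 28.56.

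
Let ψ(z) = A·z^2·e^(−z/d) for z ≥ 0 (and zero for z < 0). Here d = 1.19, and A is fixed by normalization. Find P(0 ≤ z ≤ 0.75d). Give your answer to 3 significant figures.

P = ∫_{0}^{0.75d} |ψ(z)|² dz.
Since A² = 1/(3·d^5/4), this is the region integral divided by the full normalization integral.
In terms of u = z/d (A² and the length scale cancel between numerator and denominator), P = [∫_{0}^{0.75} u^4·e^(-2·u) du] / [∫_{0}^{∞} u^4·e^(-2·u) du].
Using ∫ u^4·e^(-2·u) du = -(u^4/2 + u^3 + 3·u^2/2 + 3·u/2 + 3/4)·e^(-2·u), the numerator is 3/4 - 1689·e^(-3/2)/512 and the denominator is 3/4.
Taking the ratio, P = 0.01858.

P ≈ 0.0186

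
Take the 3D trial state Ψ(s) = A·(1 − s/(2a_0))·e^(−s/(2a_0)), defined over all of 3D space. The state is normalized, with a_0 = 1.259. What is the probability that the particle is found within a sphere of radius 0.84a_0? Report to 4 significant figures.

With dV = 4πs²ds, the probability is ∫|Ψ|² dV over s ≤ 0.84a_0.
The full normalization integral is A²·[8·π·a_0^3] = 1, fixing A².
Let u = s/a_0; then A², 4π and the length scale all cancel, so P = ∫_{0}^{0.84} u^2·(1 - u/2)^2·e^(-u) du ÷ ∫_{0}^{∞} u^2·(1 - u/2)^2·e^(-u) du.
An antiderivative of u^2·(1 - u/2)^2·e^(-u) is -(u^4/4 + u^2 + 2·u + 2)·e^(-u); evaluating from 0 to 0.84 gives ≈ 0.0529563, while the full integral is 2.
The region integral divided by the full integral gives P = 0.026478.

P ≈ 0.02648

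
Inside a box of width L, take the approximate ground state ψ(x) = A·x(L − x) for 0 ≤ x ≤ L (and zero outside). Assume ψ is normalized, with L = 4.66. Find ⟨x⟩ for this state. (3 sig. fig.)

⟨x⟩ = ∫ x |ψ|² dx over the full domain.
Expanding the polynomial and integrating term by term, since the A² factors cancel between numerator and denominator, ⟨x⟩ = L/2.
Putting L = 4.66 gives 2.330.

⟨x⟩ ≈ 2.33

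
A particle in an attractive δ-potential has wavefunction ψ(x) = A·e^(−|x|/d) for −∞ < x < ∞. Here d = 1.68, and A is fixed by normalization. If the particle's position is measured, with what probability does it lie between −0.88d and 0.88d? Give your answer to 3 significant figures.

P ≈ 0.828

|ψ|² is the probability density, so P = ∫_{−0.88d}^{0.88d} |ψ|² dx.
With A² fixed by ∫|ψ|² = 1, i.e. A² = (d)^(−1), substitute and integrate.
By symmetry take twice the x ≥ 0 contribution in numerator and denominator; the 2's cancel. Substituting u = x/d, A² and the length scale cancel in the ratio: P = ∫_{0}^{0.88} e^(-2·u) du / ∫_{0}^{∞} e^(-2·u) du.
An antiderivative of e^(-2·u) is -e^(-2·u)/2; evaluating from 0 to 0.88 gives 1/2 - e^(-44/25)/2, while the full integral is 1/2.
Evaluating gives P = 0.8280.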